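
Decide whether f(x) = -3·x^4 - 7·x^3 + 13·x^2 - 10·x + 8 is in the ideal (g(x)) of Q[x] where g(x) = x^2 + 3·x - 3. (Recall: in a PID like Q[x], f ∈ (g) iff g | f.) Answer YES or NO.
In Q[x] the ideal (g) consists of all multiples of g, so f ∈ (g) iff g | f, i.e. iff the remainder of f on division by g is 0. Divide f by g (g is monic, so eliminate the leading term of the running remainder at each step):
  leading term -3·x^4: subtract (-3·x^2)·g(x) = -3·x^4 - 9·x^3 + 9·x^2, leaving 2·x^3 + 4·x^2 - 10·x + 8
  leading term 2·x^3: subtract (2·x)·g(x) = 2·x^3 + 6·x^2 - 6·x, leaving -2·x^2 - 4·x + 8
  leading term -2·x^2: subtract (-2)·g(x) = -2·x^2 - 6·x + 6, leaving 2·x + 2
The remainder r(x) = 2·x + 2 ≠ 0 (and deg r < deg g), so g ∤ f, i.e. f ∉ (g).

Final answer: NO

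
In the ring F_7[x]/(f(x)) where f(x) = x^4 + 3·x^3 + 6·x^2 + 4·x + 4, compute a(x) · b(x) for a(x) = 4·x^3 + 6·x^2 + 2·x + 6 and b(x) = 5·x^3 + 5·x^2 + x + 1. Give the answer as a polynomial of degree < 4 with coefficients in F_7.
Multiply as integer polynomials: a · b = 20·x^6 + 50·x^5 + 44·x^4 + 50·x^3 + 38·x^2 + 8·x + 6. Reducing coefficients mod 7: a · b ≡ 6·x^6 + x^5 + 2·x^4 + x^3 + 3·x^2 + x + 6. Now divide by f(x) = x^4 + 3·x^3 + 6·x^2 + 4·x + 4 in F_7[x], eliminating the leading term at each step:
  leading term 6·x^6: subtract (6·x^2)·f(x) = 6·x^6 + 4·x^5 + x^4 + 3·x^3 + 3·x^2, leaving 4·x^5 + x^4 + 5·x^3 + x + 6 (coefficients mod 7)
  leading term 4·x^5: subtract (4·x)·f(x) = 4·x^5 + 5·x^4 + 3·x^3 + 2·x^2 + 2·x, leaving 3·x^4 + 2·x^3 + 5·x^2 + 6·x + 6 (coefficients mod 7)
  leading term 3·x^4: subtract (3)·f(x) = 3·x^4 + 2·x^3 + 4·x^2 + 5·x + 5, leaving x^2 + x + 1 (coefficients mod 7)
The degree is now < 4, so this is the remainder. Hence a · b ≡ x^2 + x + 1 in F_7[x]/(f).

Final answer: a · b ≡ x^2 + x + 1 (mod f(x))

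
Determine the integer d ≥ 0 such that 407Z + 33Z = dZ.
In the PID Z, (a, b) is generated by gcd(a, b). Compute gcd(407, 33) with the extended Euclidean algorithm, tracking rows (r, s, t) with s·407 + t·33 = r:
  row A: (407, 1, 0)   [1·407 + 0·33 = 407]
  row B: (33, 0, 1)   [0·407 + 1·33 = 33]
  407 = 12·33 + 11   → row C = row A − 12·row B = (11, 1, −12)   [check: 1·407 − 12·33 = 11]
  33 = 3·11 + 0   → remainder 0, stop. gcd = 11 (last nonzero row C).
So gcd(407, 33) = 11, with Bézout identity 1·407 − 12·33 = 11. Containment (⊇): the Bézout identity exhibits 11 as an element of (407, 33), giving (11) ⊆ (407, 33). Containment (⊆): since 11 | 407 and 11 | 33 (407 = 11·37, 33 = 11·3), every Z-linear combination of 407 and 33 is divisible by 11, so (407, 33) ⊆ (11). Therefore (407, 33) = (11), d = 11.

Final answer: (407, 33) = (11); d = 11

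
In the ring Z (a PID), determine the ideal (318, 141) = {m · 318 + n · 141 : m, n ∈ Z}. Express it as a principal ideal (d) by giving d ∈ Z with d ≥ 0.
(318, 141) = (3); d = 3

In the PID Z, (a, b) is generated by gcd(a, b). Compute gcd(318, 141) with the extended Euclidean algorithm, tracking rows (r, s, t) with s·318 + t·141 = r:
  row A: (318, 1, 0)   [1·318 + 0·141 = 318]
  row B: (141, 0, 1)   [0·318 + 1·141 = 141]
  318 = 2·141 + 36   → row C = row A − 2·row B = (36, 1, −2)   [check: 1·318 − 2·141 = 36]
  141 = 3·36 + 33   → row D = row B − 3·row C = (33, −3, 7)   [check: −3·318 + 7·141 = 33]
  36 = 1·33 + 3   → row E = row C − 1·row D = (3, 4, −9)   [check: 4·318 − 9·141 = 3]
  33 = 11·3 + 0   → remainder 0, stop. gcd = 3 (last nonzero row E).
So gcd(318, 141) = 3, with Bézout identity 4·318 − 9·141 = 3. Containment (⊇): the Bézout identity exhibits 3 as an element of (318, 141), giving (3) ⊆ (318, 141). Containment (⊆): since 3 | 318 and 3 | 141 (318 = 3·106, 141 = 3·47), every Z-linear combination of 318 and 141 is divisible by 3, so (318, 141) ⊆ (3). Therefore (318, 141) = (3), d = 3.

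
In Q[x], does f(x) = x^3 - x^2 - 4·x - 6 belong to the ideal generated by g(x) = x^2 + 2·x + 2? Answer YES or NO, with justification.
In Q[x] the ideal (g) consists of all multiples of g, so f ∈ (g) iff g | f, i.e. iff the remainder of f on division by g is 0. Divide f by g (g is monic, so eliminate the leading term of the running remainder at each step):
  leading term x^3: subtract (x)·g(x) = x^3 + 2·x^2 + 2·x, leaving -3·x^2 - 6·x - 6
  leading term -3·x^2: subtract (-3)·g(x) = -3·x^2 - 6·x - 6, leaving 0
The remainder is 0, so f(x) = g(x) · h(x) with h(x) = x - 3. Hence g | f, i.e. f ∈ (g).

Final answer: YES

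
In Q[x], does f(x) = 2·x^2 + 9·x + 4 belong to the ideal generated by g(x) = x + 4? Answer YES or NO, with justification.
In Q[x] the ideal (g) consists of all multiples of g, so f ∈ (g) iff g | f, i.e. iff the remainder of f on division by g is 0. Divide f by g (g is monic, so eliminate the leading term of the running remainder at each step):
  leading term 2·x^2: subtract (2·x)·g(x) = 2·x^2 + 8·x, leaving x + 4
  leading term x: subtract (1)·g(x) = x + 4, leaving 0
The remainder is 0, so f(x) = g(x) · h(x) with h(x) = 2·x + 1. Hence g | f, i.e. f ∈ (g).

Final answer: YES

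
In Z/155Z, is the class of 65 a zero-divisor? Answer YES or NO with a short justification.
gcd(65, 155) = 5 > 1, so 65 is not a unit in Z/155Z. In Z/nZ every nonzero non-unit is a zero-divisor: explicitly, take b = 155/gcd = 31 ≠ 0 (mod 155); then 65·31 = 2015 = 13·155, i.e. 65·31 ≡ 0 (mod 155). So 65 is a zero-divisor.

Final answer: YES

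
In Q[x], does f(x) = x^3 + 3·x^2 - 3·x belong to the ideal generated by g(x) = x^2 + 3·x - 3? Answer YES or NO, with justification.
In Q[x] the ideal (g) consists of all multiples of g, so f ∈ (g) iff g | f, i.e. iff the remainder of f on division by g is 0. Divide f by g (g is monic, so eliminate the leading term of the running remainder at each step):
  leading term x^3: subtract (x)·g(x) = x^3 + 3·x^2 - 3·x, leaving 0
The remainder is 0, so f(x) = g(x) · h(x) with h(x) = x. Hence g | f, i.e. f ∈ (g).

Final answer: YES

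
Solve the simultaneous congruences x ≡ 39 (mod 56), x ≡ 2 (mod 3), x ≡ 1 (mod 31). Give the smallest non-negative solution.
The moduli 56, 3, 31 are pairwise coprime, so by the CRT there is a unique solution mod 56·3·31 = 5208.
Solve by successive substitution. Start with x ≡ 39 (mod 56).
  Combine with x ≡ 2 (mod 3): write x = 39 + 56·t and require 39 + 56·t ≡ 2 (mod 3), i.e. 56·t ≡ 2 − 39 ≡ 2 (mod 3). Since 56^(−1) ≡ 2 (mod 3) (56 ≡ 2 (mod 3)), t ≡ 2·2 ≡ 1 (mod 3). So x ≡ 39 + 56·1 = 95 (mod 168).
  Combine with x ≡ 1 (mod 31): write x = 95 + 168·t and require 95 + 168·t ≡ 1 (mod 31), i.e. 168·t ≡ 1 − 95 ≡ 30 (mod 31). Since 168^(−1) ≡ 12 (mod 31) (168 ≡ 13 (mod 31)), t ≡ 12·30 ≡ 19 (mod 31). So x ≡ 95 + 168·19 = 3287 (mod 5208).
Unique solution in [0, 5208): x = 3287.

Final answer: x ≡ 3287 (mod 5208); the representative in [0, 5208) is 3287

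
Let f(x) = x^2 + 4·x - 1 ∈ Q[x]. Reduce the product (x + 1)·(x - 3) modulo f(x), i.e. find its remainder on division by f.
First multiply in Q[x] without reducing: a · b = x^2 - 2·x - 3. Now divide by f(x) = x^2 + 4·x - 1, eliminating the leading term at each step:
  leading term x^2: subtract (1)·f(x) = x^2 + 4·x - 1, leaving -6·x - 2
The degree is now < 2, so this is the remainder. Hence a · b ≡ -6·x - 2 in Q[x]/(f).

Final answer: a · b ≡ -6·x - 2 (mod f(x))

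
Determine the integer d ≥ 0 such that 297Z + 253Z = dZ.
(297, 253) = (11); d = 11

In the PID Z, (a, b) is generated by gcd(a, b). Compute gcd(297, 253) with the extended Euclidean algorithm, tracking rows (r, s, t) with s·297 + t·253 = r:
  row A: (297, 1, 0)   [1·297 + 0·253 = 297]
  row B: (253, 0, 1)   [0·297 + 1·253 = 253]
  297 = 1·253 + 44   → row C = row A − 1·row B = (44, 1, −1)   [check: 1·297 − 1·253 = 44]
  253 = 5·44 + 33   → row D = row B − 5·row C = (33, −5, 6)   [check: −5·297 + 6·253 = 33]
  44 = 1·33 + 11   → row E = row C − 1·row D = (11, 6, −7)   [check: 6·297 − 7·253 = 11]
  33 = 3·11 + 0   → remainder 0, stop. gcd = 11 (last nonzero row E).
So gcd(297, 253) = 11, with Bézout identity 6·297 − 7·253 = 11. Containment (⊇): the Bézout identity exhibits 11 as an element of (297, 253), giving (11) ⊆ (297, 253). Containment (⊆): since 11 | 297 and 11 | 253 (297 = 11·27, 253 = 11·23), every Z-linear combination of 297 and 253 is divisible by 11, so (297, 253) ⊆ (11). Therefore (297, 253) = (11), d = 11.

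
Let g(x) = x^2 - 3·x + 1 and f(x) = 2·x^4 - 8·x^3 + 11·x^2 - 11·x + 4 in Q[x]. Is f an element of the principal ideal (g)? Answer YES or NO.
NO

In Q[x] the ideal (g) consists of all multiples of g, so f ∈ (g) iff g | f, i.e. iff the remainder of f on division by g is 0. Divide f by g (g is monic, so eliminate the leading term of the running remainder at each step):
  leading term 2·x^4: subtract (2·x^2)·g(x) = 2·x^4 - 6·x^3 + 2·x^2, leaving -2·x^3 + 9·x^2 - 11·x + 4
  leading term -2·x^3: subtract (-2·x)·g(x) = -2·x^3 + 6·x^2 - 2·x, leaving 3·x^2 - 9·x + 4
  leading term 3·x^2: subtract (3)·g(x) = 3·x^2 - 9·x + 3, leaving 1
The remainder r(x) = 1 ≠ 0 (and deg r < deg g), so g ∤ f, i.e. f ∉ (g).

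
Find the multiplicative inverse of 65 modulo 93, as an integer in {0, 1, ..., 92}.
Apply the extended Euclidean algorithm to (93, 65), tracking rows (r, s, t) with s·93 + t·65 = r. Each division r_prev = q·r_cur + r_new produces the new row as (previous row) − q·(current row):
  row A: (93, 1, 0)   [1·93 + 0·65 = 93]
  row B: (65, 0, 1)   [0·93 + 1·65 = 65]
  93 = 1·65 + 28   → row C = row A − 1·row B = (28, 1, −1)   [check: 1·93 − 1·65 = 28]
  65 = 2·28 + 9   → row D = row B − 2·row C = (9, −2, 3)   [check: −2·93 + 3·65 = 9]
  28 = 3·9 + 1   → row E = row C − 3·row D = (1, 7, −10)   [check: 7·93 − 10·65 = 1]
  9 = 9·1 + 0   → remainder 0, stop. gcd = 1 (last nonzero row E).
The gcd is 1, so 65 is invertible mod 93. The last nonzero row gives 7·93 − 10·65 = 1, so t = −10. So 65^(−1) ≡ −10 ≡ 83 (mod 93). Verify: 65 · 83 = 5395 ≡ 1 (mod 93). ✓

Final answer: 65^(−1) ≡ 83 (mod 93)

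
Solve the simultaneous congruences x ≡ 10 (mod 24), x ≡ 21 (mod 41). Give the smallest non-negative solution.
The moduli 24, 41 are pairwise coprime, so by the CRT there is a unique solution mod 24·41 = 984.
Solve by successive substitution. Start with x ≡ 10 (mod 24).
  Combine with x ≡ 21 (mod 41): write x = 10 + 24·t and require 10 + 24·t ≡ 21 (mod 41), i.e. 24·t ≡ 21 − 10 ≡ 11 (mod 41). Since 24^(−1) ≡ 12 (mod 41), t ≡ 12·11 ≡ 9 (mod 41). So x ≡ 10 + 24·9 = 226 (mod 984).
Unique solution in [0, 984): x = 226.

Final answer: x ≡ 226 (mod 984); the representative in [0, 984) is 226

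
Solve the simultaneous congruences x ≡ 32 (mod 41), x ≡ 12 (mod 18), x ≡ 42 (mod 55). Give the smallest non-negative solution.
The moduli 41, 18, 55 are pairwise coprime, so by the CRT there is a unique solution mod 41·18·55 = 40590.
Solve by successive substitution. Start with x ≡ 32 (mod 41).
  Combine with x ≡ 12 (mod 18): write x = 32 + 41·t and require 32 + 41·t ≡ 12 (mod 18), i.e. 41·t ≡ 12 − 32 ≡ 16 (mod 18). Since 41^(−1) ≡ 11 (mod 18) (41 ≡ 5 (mod 18)), t ≡ 11·16 ≡ 14 (mod 18). So x ≡ 32 + 41·14 = 606 (mod 738).
  Combine with x ≡ 42 (mod 55): write x = 606 + 738·t and require 606 + 738·t ≡ 42 (mod 55), i.e. 738·t ≡ 42 − 606 ≡ 41 (mod 55). Since 738^(−1) ≡ 12 (mod 55) (738 ≡ 23 (mod 55)), t ≡ 12·41 ≡ 52 (mod 55). So x ≡ 606 + 738·52 = 38982 (mod 40590).
Unique solution in [0, 40590): x = 38982.

Final answer: x ≡ 38982 (mod 40590); the representative in [0, 40590) is 38982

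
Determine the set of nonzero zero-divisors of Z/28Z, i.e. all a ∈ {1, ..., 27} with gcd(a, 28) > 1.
An element a ∈ Z/28Z (with a ≠ 0) is a zero-divisor iff gcd(a, 28) > 1 (because a is a unit precisely when gcd(a, n) = 1, and in Z/nZ every nonzero, non-unit element is a zero-divisor). Scan a = 1, ..., 27 and keep those with gcd(a, 28) > 1:
  gcd(2, 28) = 2, gcd(4, 28) = 4, gcd(6, 28) = 2, gcd(7, 28) = 7, gcd(8, 28) = 4, gcd(10, 28) = 2, gcd(12, 28) = 4, gcd(14, 28) = 14, gcd(16, 28) = 4, gcd(18, 28) = 2, gcd(20, 28) = 4, gcd(21, 28) = 7, gcd(22, 28) = 2, gcd(24, 28) = 4, gcd(26, 28) = 2.
All other a ∈ {1, ..., 27} have gcd(a, 28) = 1 and are units. So the nonzero zero-divisors are exactly the 15 values of a appearing in this scan.

Final answer: nonzero zero-divisors of Z/28Z = {2, 4, 6, 7, 8, 10, 12, 14, 16, 18, 20, 21, 22, 24, 26}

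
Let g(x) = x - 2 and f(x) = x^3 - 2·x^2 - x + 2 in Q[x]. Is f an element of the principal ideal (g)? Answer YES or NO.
In Q[x] the ideal (g) consists of all multiples of g, so f ∈ (g) iff g | f, i.e. iff the remainder of f on division by g is 0. Divide f by g (g is monic, so eliminate the leading term of the running remainder at each step):
  leading term x^3: subtract (x^2)·g(x) = x^3 - 2·x^2, leaving 2 - x
  leading term -x: subtract (-1)·g(x) = 2 - x, leaving 0
The remainder is 0, so f(x) = g(x) · h(x) with h(x) = x^2 - 1. Hence g | f, i.e. f ∈ (g).

Final answer: YES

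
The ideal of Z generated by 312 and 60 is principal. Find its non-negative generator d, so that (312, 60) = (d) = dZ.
(312, 60) = (12); d = 12

In the PID Z, (a, b) is generated by gcd(a, b). Compute gcd(312, 60) with the extended Euclidean algorithm, tracking rows (r, s, t) with s·312 + t·60 = r:
  row A: (312, 1, 0)   [1·312 + 0·60 = 312]
  row B: (60, 0, 1)   [0·312 + 1·60 = 60]
  312 = 5·60 + 12   → row C = row A − 5·row B = (12, 1, −5)   [check: 1·312 − 5·60 = 12]
  60 = 5·12 + 0   → remainder 0, stop. gcd = 12 (last nonzero row C).
So gcd(312, 60) = 12, with Bézout identity 1·312 − 5·60 = 12. Containment (⊇): the Bézout identity exhibits 12 as an element of (312, 60), giving (12) ⊆ (312, 60). Containment (⊆): since 12 | 312 and 12 | 60 (312 = 12·26, 60 = 12·5), every Z-linear combination of 312 and 60 is divisible by 12, so (312, 60) ⊆ (12). Therefore (312, 60) = (12), d = 12.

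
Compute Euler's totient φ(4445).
φ is multiplicative, with φ(p^e) = p^e − p^(e−1). Factorise 4445 = 5 · 7 · 127. Then
  φ(4445) = (5 − 1) · (7 − 1) · (127 − 1) = 4 · 6 · 126 = 3024.

Final answer: φ(4445) = 3024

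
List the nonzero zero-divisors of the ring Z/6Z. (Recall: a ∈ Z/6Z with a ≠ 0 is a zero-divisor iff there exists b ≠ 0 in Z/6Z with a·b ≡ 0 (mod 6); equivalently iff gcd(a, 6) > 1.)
An element a ∈ Z/6Z (with a ≠ 0) is a zero-divisor iff gcd(a, 6) > 1 (because a is a unit precisely when gcd(a, n) = 1, and in Z/nZ every nonzero, non-unit element is a zero-divisor). Scan a = 1, ..., 5 and keep those with gcd(a, 6) > 1:
  gcd(2, 6) = 2, gcd(3, 6) = 3, gcd(4, 6) = 2.
All other a ∈ {1, ..., 5} have gcd(a, 6) = 1 and are units. So the nonzero zero-divisors are exactly the 3 values of a appearing in this scan.

Final answer: nonzero zero-divisors of Z/6Z = {2, 3, 4}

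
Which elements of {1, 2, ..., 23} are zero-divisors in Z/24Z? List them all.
An element a ∈ Z/24Z (with a ≠ 0) is a zero-divisor iff gcd(a, 24) > 1 (because a is a unit precisely when gcd(a, n) = 1, and in Z/nZ every nonzero, non-unit element is a zero-divisor). Scan a = 1, ..., 23 and keep those with gcd(a, 24) > 1:
  gcd(2, 24) = 2, gcd(3, 24) = 3, gcd(4, 24) = 4, gcd(6, 24) = 6, gcd(8, 24) = 8, gcd(9, 24) = 3, gcd(10, 24) = 2, gcd(12, 24) = 12, gcd(14, 24) = 2, gcd(15, 24) = 3, gcd(16, 24) = 8, gcd(18, 24) = 6, gcd(20, 24) = 4, gcd(21, 24) = 3, gcd(22, 24) = 2.
All other a ∈ {1, ..., 23} have gcd(a, 24) = 1 and are units. So the nonzero zero-divisors are exactly the 15 values of a appearing in this scan.

Final answer: nonzero zero-divisors of Z/24Z = {2, 3, 4, 6, 8, 9, 10, 12, 14, 15, 16, 18, 20, 21, 22}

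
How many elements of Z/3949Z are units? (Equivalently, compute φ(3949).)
An element a ∈ Z/3949Z is a unit iff gcd(a, 3949) = 1, so the number of units is φ(3949). φ is multiplicative, with φ(p^e) = p^e − p^(e−1). Factorise 3949 = 11 · 359. Then
  φ(3949) = (11 − 1) · (359 − 1) = 10 · 358 = 3580.

Final answer: Z/3949Z has φ(3949) = 3580 units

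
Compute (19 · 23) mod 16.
Reduce the factors first: 19 ≡ 3, 23 ≡ 7 (mod 16), so 19 · 23 ≡ 3 · 7 (mod 16). 3 · 7 = 21. Dividing by 16: 21 = 1·16 + 5. So (19 · 23) mod 16 = 5.

Final answer: 5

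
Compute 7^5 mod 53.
Use repeated squaring. Binary(5) = 101. Walk through the bits of the exponent 5 left-to-right: at each bit after the leading one, square the running value, then multiply by 7 if the bit is 1 (always reducing mod 53):
  bit 1 = 1 (leading): start with 7.
  bit 2 = 0: square 7^2 = 49 (mod 53).
  bit 3 = 1: square 49^2 = 2401 ≡ 16; bit is 1, so multiply 16·7 = 112 ≡ 6 (mod 53).
Final value: 7^5 ≡ 6 (mod 53).

Final answer: 6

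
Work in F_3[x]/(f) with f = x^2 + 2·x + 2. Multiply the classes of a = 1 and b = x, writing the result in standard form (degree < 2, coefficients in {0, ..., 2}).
a · b ≡ x (mod f(x))

Multiply as integer polynomials: a · b = x. Reducing coefficients mod 3: a · b ≡ x. This already has degree < 2, so no reduction by f is needed. Hence a · b ≡ x in F_3[x]/(f).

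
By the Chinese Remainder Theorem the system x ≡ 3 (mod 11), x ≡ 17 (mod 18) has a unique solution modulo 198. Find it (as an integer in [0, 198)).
The moduli 11, 18 are pairwise coprime, so by the CRT there is a unique solution mod 11·18 = 198.
Solve by successive substitution. Start with x ≡ 3 (mod 11).
  Combine with x ≡ 17 (mod 18): write x = 3 + 11·t and require 3 + 11·t ≡ 17 (mod 18), i.e. 11·t ≡ 17 − 3 ≡ 14 (mod 18). Since 11^(−1) ≡ 5 (mod 18), t ≡ 5·14 ≡ 16 (mod 18). So x ≡ 3 + 11·16 = 179 (mod 198).
Unique solution in [0, 198): x = 179.

Final answer: x ≡ 179 (mod 198); the representative in [0, 198) is 179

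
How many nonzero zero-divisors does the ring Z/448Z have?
In Z/448Z each nonzero element is either a unit (gcd with 448 is 1) or a zero-divisor (gcd > 1). The number of units is φ(448): factorise 448 = 2^6 · 7, so φ(448) = (2^6 − 2^5) · (7 − 1) = 32 · 6 = 192. The nonzero elements number 448 − 1 = 447. Hence the nonzero zero-divisors number 447 − 192 = 255.

Final answer: Z/448Z has 255 nonzero zero-divisors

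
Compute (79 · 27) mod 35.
Reduce the factors first: 79 ≡ 9 (mod 35), so 79 · 27 ≡ 9 · 27 (mod 35). 9 · 27 = 243. Dividing by 35: 243 = 6·35 + 33. So (79 · 27) mod 35 = 33.

Final answer: 33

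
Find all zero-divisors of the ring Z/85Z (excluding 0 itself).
nonzero zero-divisors of Z/85Z = {5, 10, 15, 17, 20, 25, 30, 34, 35, 40, 45, 50, 51, 55, 60, 65, 68, 70, 75, 80}

An element a ∈ Z/85Z (with a ≠ 0) is a zero-divisor iff gcd(a, 85) > 1 (because a is a unit precisely when gcd(a, n) = 1, and in Z/nZ every nonzero, non-unit element is a zero-divisor). Scan a = 1, ..., 84 and keep those with gcd(a, 85) > 1:
  gcd(5, 85) = 5, gcd(10, 85) = 5, gcd(15, 85) = 5, gcd(17, 85) = 17, gcd(20, 85) = 5, gcd(25, 85) = 5, gcd(30, 85) = 5, gcd(34, 85) = 17, gcd(35, 85) = 5, gcd(40, 85) = 5, gcd(45, 85) = 5, gcd(50, 85) = 5, gcd(51, 85) = 17, gcd(55, 85) = 5, gcd(60, 85) = 5, gcd(65, 85) = 5, gcd(68, 85) = 17, gcd(70, 85) = 5, gcd(75, 85) = 5, gcd(80, 85) = 5.
All other a ∈ {1, ..., 84} have gcd(a, 85) = 1 and are units. So the nonzero zero-divisors are exactly the 20 values of a appearing in this scan.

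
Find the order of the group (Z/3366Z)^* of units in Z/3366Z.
(Z/3366Z)^* consists of the classes a with gcd(a, 3366) = 1, so its order is φ(3366). φ is multiplicative, with φ(p^e) = p^e − p^(e−1). Factorise 3366 = 2 · 3^2 · 11 · 17. Then
  φ(3366) = (2 − 1) · (3^2 − 3^1) · (11 − 1) · (17 − 1) = 1 · 6 · 10 · 16 = 960.
Thus |(Z/3366Z)^*| = 960.

Final answer: |(Z/3366Z)^*| = 960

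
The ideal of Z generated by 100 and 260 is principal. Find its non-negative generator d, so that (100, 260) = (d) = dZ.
In the PID Z, (a, b) is generated by gcd(a, b). Compute gcd(260, 100) with the extended Euclidean algorithm, tracking rows (r, s, t) with s·260 + t·100 = r:
  row A: (260, 1, 0)   [1·260 + 0·100 = 260]
  row B: (100, 0, 1)   [0·260 + 1·100 = 100]
  260 = 2·100 + 60   → row C = row A − 2·row B = (60, 1, −2)   [check: 1·260 − 2·100 = 60]
  100 = 1·60 + 40   → row D = row B − 1·row C = (40, −1, 3)   [check: −1·260 + 3·100 = 40]
  60 = 1·40 + 20   → row E = row C − 1·row D = (20, 2, −5)   [check: 2·260 − 5·100 = 20]
  40 = 2·20 + 0   → remainder 0, stop. gcd = 20 (last nonzero row E).
So gcd(100, 260) = 20, with Bézout identity 2·260 − 5·100 = 20. Containment (⊇): the Bézout identity exhibits 20 as an element of (100, 260), giving (20) ⊆ (100, 260). Containment (⊆): since 20 | 100 and 20 | 260 (100 = 20·5, 260 = 20·13), every Z-linear combination of 100 and 260 is divisible by 20, so (100, 260) ⊆ (20). Therefore (100, 260) = (20), d = 20.

Final answer: (100, 260) = (20); d = 20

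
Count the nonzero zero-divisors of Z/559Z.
In Z/559Z each nonzero element is either a unit (gcd with 559 is 1) or a zero-divisor (gcd > 1). The number of units is φ(559): factorise 559 = 13 · 43, so φ(559) = (13 − 1) · (43 − 1) = 12 · 42 = 504. The nonzero elements number 559 − 1 = 558. Hence the nonzero zero-divisors number 558 − 504 = 54.

Final answer: Z/559Z has 54 nonzero zero-divisors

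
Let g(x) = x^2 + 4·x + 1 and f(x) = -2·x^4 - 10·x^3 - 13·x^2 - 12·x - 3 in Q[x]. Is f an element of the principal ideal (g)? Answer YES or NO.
In Q[x] the ideal (g) consists of all multiples of g, so f ∈ (g) iff g | f, i.e. iff the remainder of f on division by g is 0. Divide f by g (g is monic, so eliminate the leading term of the running remainder at each step):
  leading term -2·x^4: subtract (-2·x^2)·g(x) = -2·x^4 - 8·x^3 - 2·x^2, leaving -2·x^3 - 11·x^2 - 12·x - 3
  leading term -2·x^3: subtract (-2·x)·g(x) = -2·x^3 - 8·x^2 - 2·x, leaving -3·x^2 - 10·x - 3
  leading term -3·x^2: subtract (-3)·g(x) = -3·x^2 - 12·x - 3, leaving 2·x
The remainder r(x) = 2·x ≠ 0 (and deg r < deg g), so g ∤ f, i.e. f ∉ (g).

Final answer: NO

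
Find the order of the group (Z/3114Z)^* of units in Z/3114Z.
|(Z/3114Z)^*| = 1032

(Z/3114Z)^* consists of the classes a with gcd(a, 3114) = 1, so its order is φ(3114). φ is multiplicative, with φ(p^e) = p^e − p^(e−1). Factorise 3114 = 2 · 3^2 · 173. Then
  φ(3114) = (2 − 1) · (3^2 − 3^1) · (173 − 1) = 1 · 6 · 172 = 1032.
Thus |(Z/3114Z)^*| = 1032.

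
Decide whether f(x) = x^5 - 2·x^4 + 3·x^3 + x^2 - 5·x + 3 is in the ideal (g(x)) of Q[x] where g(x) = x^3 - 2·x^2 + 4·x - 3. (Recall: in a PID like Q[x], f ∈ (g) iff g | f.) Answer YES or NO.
In Q[x] the ideal (g) consists of all multiples of g, so f ∈ (g) iff g | f, i.e. iff the remainder of f on division by g is 0. Divide f by g (g is monic, so eliminate the leading term of the running remainder at each step):
  leading term x^5: subtract (x^2)·g(x) = x^5 - 2·x^4 + 4·x^3 - 3·x^2, leaving -x^3 + 4·x^2 - 5·x + 3
  leading term -x^3: subtract (-1)·g(x) = -x^3 + 2·x^2 - 4·x + 3, leaving 2·x^2 - x
The remainder r(x) = 2·x^2 - x ≠ 0 (and deg r < deg g), so g ∤ f, i.e. f ∉ (g).

Final answer: NO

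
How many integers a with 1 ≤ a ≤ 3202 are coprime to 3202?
The number of a ∈ {1, ..., 3202} with gcd(a, 3202) = 1 is by definition Euler's totient φ(3202). φ is multiplicative, with φ(p^e) = p^e − p^(e−1). Factorise 3202 = 2 · 1601. Then
  φ(3202) = (2 − 1) · (1601 − 1) = 1 · 1600 = 1600.
So there are 1600 such integers.

Final answer: 1600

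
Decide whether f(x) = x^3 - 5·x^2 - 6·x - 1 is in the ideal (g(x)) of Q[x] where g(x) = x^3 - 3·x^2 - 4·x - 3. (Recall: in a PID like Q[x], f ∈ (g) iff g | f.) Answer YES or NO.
NO

In Q[x] the ideal (g) consists of all multiples of g, so f ∈ (g) iff g | f, i.e. iff the remainder of f on division by g is 0. Divide f by g (g is monic, so eliminate the leading term of the running remainder at each step):
  leading term x^3: subtract (1)·g(x) = x^3 - 3·x^2 - 4·x - 3, leaving -2·x^2 - 2·x + 2
The remainder r(x) = -2·x^2 - 2·x + 2 ≠ 0 (and deg r < deg g), so g ∤ f, i.e. f ∉ (g).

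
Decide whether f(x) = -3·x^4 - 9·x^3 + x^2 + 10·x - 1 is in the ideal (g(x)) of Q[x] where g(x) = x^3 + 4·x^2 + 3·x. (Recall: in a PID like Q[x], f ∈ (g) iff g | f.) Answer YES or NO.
In Q[x] the ideal (g) consists of all multiples of g, so f ∈ (g) iff g | f, i.e. iff the remainder of f on division by g is 0. Divide f by g (g is monic, so eliminate the leading term of the running remainder at each step):
  leading term -3·x^4: subtract (-3·x)·g(x) = -3·x^4 - 12·x^3 - 9·x^2, leaving 3·x^3 + 10·x^2 + 10·x - 1
  leading term 3·x^3: subtract (3)·g(x) = 3·x^3 + 12·x^2 + 9·x, leaving -2·x^2 + x - 1
The remainder r(x) = -2·x^2 + x - 1 ≠ 0 (and deg r < deg g), so g ∤ f, i.e. f ∉ (g).

Final answer: NO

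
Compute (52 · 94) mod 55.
Reduce the factors first: 94 ≡ 39 (mod 55), so 52 · 94 ≡ 52 · 39 (mod 55). 52 · 39 = 2028. Dividing by 55: 2028 = 36·55 + 48. So (52 · 94) mod 55 = 48.

Final answer: 48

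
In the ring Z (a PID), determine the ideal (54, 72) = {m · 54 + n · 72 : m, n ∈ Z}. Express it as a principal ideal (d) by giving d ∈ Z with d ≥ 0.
In the PID Z, (a, b) is generated by gcd(a, b). Compute gcd(72, 54) with the extended Euclidean algorithm, tracking rows (r, s, t) with s·72 + t·54 = r:
  row A: (72, 1, 0)   [1·72 + 0·54 = 72]
  row B: (54, 0, 1)   [0·72 + 1·54 = 54]
  72 = 1·54 + 18   → row C = row A − 1·row B = (18, 1, −1)   [check: 1·72 − 1·54 = 18]
  54 = 3·18 + 0   → remainder 0, stop. gcd = 18 (last nonzero row C).
So gcd(54, 72) = 18, with Bézout identity 1·72 − 1·54 = 18. Containment (⊇): the Bézout identity exhibits 18 as an element of (54, 72), giving (18) ⊆ (54, 72). Containment (⊆): since 18 | 54 and 18 | 72 (54 = 18·3, 72 = 18·4), every Z-linear combination of 54 and 72 is divisible by 18, so (54, 72) ⊆ (18). Therefore (54, 72) = (18), d = 18.

Final answer: (54, 72) = (18); d = 18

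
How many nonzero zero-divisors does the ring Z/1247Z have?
Z/1247Z has 70 nonzero zero-divisors

In Z/1247Z each nonzero element is either a unit (gcd with 1247 is 1) or a zero-divisor (gcd > 1). The number of units is φ(1247): factorise 1247 = 29 · 43, so φ(1247) = (29 − 1) · (43 − 1) = 28 · 42 = 1176. The nonzero elements number 1247 − 1 = 1246. Hence the nonzero zero-divisors number 1246 − 1176 = 70.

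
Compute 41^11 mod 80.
Use repeated squaring. Binary(11) = 1011. Walk through the bits of the exponent 11 left-to-right: at each bit after the leading one, square the running value, then multiply by 41 if the bit is 1 (always reducing mod 80):
  bit 1 = 1 (leading): start with 41.
  bit 2 = 0: square 41^2 = 1681 ≡ 1 (mod 80).
  bit 3 = 1: square 1^2 = 1; bit is 1, so multiply 1·41 = 41 (mod 80).
  bit 4 = 1: square 41^2 = 1681 ≡ 1; bit is 1, so multiply 1·41 = 41 (mod 80).
Final value: 41^11 ≡ 41 (mod 80).

Final answer: 41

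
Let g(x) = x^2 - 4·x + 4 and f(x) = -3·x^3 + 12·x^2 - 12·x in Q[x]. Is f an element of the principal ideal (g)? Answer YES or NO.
In Q[x] the ideal (g) consists of all multiples of g, so f ∈ (g) iff g | f, i.e. iff the remainder of f on division by g is 0. Divide f by g (g is monic, so eliminate the leading term of the running remainder at each step):
  leading term -3·x^3: subtract (-3·x)·g(x) = -3·x^3 + 12·x^2 - 12·x, leaving 0
The remainder is 0, so f(x) = g(x) · h(x) with h(x) = -3·x. Hence g | f, i.e. f ∈ (g).

Final answer: YES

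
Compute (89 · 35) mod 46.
Reduce the factors first: 89 ≡ 43 (mod 46), so 89 · 35 ≡ 43 · 35 (mod 46). 43 · 35 = 1505. Dividing by 46: 1505 = 32·46 + 33. So (89 · 35) mod 46 = 33.

Final answer: 33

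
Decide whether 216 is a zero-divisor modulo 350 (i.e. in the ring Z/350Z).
YES

gcd(216, 350) = 2 > 1, so 216 is not a unit in Z/350Z. In Z/nZ every nonzero non-unit is a zero-divisor: explicitly, take b = 350/gcd = 175 ≠ 0 (mod 350); then 216·175 = 37800 = 108·350, i.e. 216·175 ≡ 0 (mod 350). So 216 is a zero-divisor.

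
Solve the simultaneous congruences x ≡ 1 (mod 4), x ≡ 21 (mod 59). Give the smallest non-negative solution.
x ≡ 21 (mod 236); the representative in [0, 236) is 21

The moduli 4, 59 are pairwise coprime, so by the CRT there is a unique solution mod 4·59 = 236.
Solve by successive substitution. Start with x ≡ 1 (mod 4).
  Combine with x ≡ 21 (mod 59): write x = 1 + 4·t and require 1 + 4·t ≡ 21 (mod 59), i.e. 4·t ≡ 21 − 1 ≡ 20 (mod 59). Since 4^(−1) ≡ 15 (mod 59), t ≡ 15·20 ≡ 5 (mod 59). So x ≡ 1 + 4·5 = 21 (mod 236).
Unique solution in [0, 236): x = 21.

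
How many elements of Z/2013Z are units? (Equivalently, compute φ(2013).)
Z/2013Z has φ(2013) = 1200 units

An element a ∈ Z/2013Z is a unit iff gcd(a, 2013) = 1, so the number of units is φ(2013). φ is multiplicative, with φ(p^e) = p^e − p^(e−1). Factorise 2013 = 3 · 11 · 61. Then
  φ(2013) = (3 − 1) · (11 − 1) · (61 − 1) = 2 · 10 · 60 = 1200.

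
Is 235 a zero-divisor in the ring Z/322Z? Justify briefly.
NO

gcd(235, 322) = 1, so 235 is a unit in Z/322Z (it has a multiplicative inverse). A unit cannot be a zero-divisor: if 235·b ≡ 0 then multiplying both sides by 235^(−1) gives b ≡ 0. So 235 is not a zero-divisor.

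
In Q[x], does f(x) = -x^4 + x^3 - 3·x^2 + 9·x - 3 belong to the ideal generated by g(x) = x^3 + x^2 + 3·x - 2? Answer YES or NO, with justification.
In Q[x] the ideal (g) consists of all multiples of g, so f ∈ (g) iff g | f, i.e. iff the remainder of f on division by g is 0. Divide f by g (g is monic, so eliminate the leading term of the running remainder at each step):
  leading term -x^4: subtract (-x)·g(x) = -x^4 - x^3 - 3·x^2 + 2·x, leaving 2·x^3 + 7·x - 3
  leading term 2·x^3: subtract (2)·g(x) = 2·x^3 + 2·x^2 + 6·x - 4, leaving -2·x^2 + x + 1
The remainder r(x) = -2·x^2 + x + 1 ≠ 0 (and deg r < deg g), so g ∤ f, i.e. f ∉ (g).

Final answer: NO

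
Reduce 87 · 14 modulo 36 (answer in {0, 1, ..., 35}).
30

Reduce the factors first: 87 ≡ 15 (mod 36), so 87 · 14 ≡ 15 · 14 (mod 36). 15 · 14 = 210. Dividing by 36: 210 = 5·36 + 30. So (87 · 14) mod 36 = 30.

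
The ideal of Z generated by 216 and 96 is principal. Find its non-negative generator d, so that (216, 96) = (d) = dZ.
In the PID Z, (a, b) is generated by gcd(a, b). Compute gcd(216, 96) with the extended Euclidean algorithm, tracking rows (r, s, t) with s·216 + t·96 = r:
  row A: (216, 1, 0)   [1·216 + 0·96 = 216]
  row B: (96, 0, 1)   [0·216 + 1·96 = 96]
  216 = 2·96 + 24   → row C = row A − 2·row B = (24, 1, −2)   [check: 1·216 − 2·96 = 24]
  96 = 4·24 + 0   → remainder 0, stop. gcd = 24 (last nonzero row C).
So gcd(216, 96) = 24, with Bézout identity 1·216 − 2·96 = 24. Containment (⊇): the Bézout identity exhibits 24 as an element of (216, 96), giving (24) ⊆ (216, 96). Containment (⊆): since 24 | 216 and 24 | 96 (216 = 24·9, 96 = 24·4), every Z-linear combination of 216 and 96 is divisible by 24, so (216, 96) ⊆ (24). Therefore (216, 96) = (24), d = 24.

Final answer: (216, 96) = (24); d = 24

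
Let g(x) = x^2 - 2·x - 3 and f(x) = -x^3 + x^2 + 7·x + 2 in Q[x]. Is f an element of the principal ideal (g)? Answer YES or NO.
In Q[x] the ideal (g) consists of all multiples of g, so f ∈ (g) iff g | f, i.e. iff the remainder of f on division by g is 0. Divide f by g (g is monic, so eliminate the leading term of the running remainder at each step):
  leading term -x^3: subtract (-x)·g(x) = -x^3 + 2·x^2 + 3·x, leaving -x^2 + 4·x + 2
  leading term -x^2: subtract (-1)·g(x) = -x^2 + 2·x + 3, leaving 2·x - 1
The remainder r(x) = 2·x - 1 ≠ 0 (and deg r < deg g), so g ∤ f, i.e. f ∉ (g).

Final answer: NO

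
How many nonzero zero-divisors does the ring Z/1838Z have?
Z/1838Z has 919 nonzero zero-divisors

In Z/1838Z each nonzero element is either a unit (gcd with 1838 is 1) or a zero-divisor (gcd > 1). The number of units is φ(1838): factorise 1838 = 2 · 919, so φ(1838) = (2 − 1) · (919 − 1) = 1 · 918 = 918. The nonzero elements number 1838 − 1 = 1837. Hence the nonzero zero-divisors number 1837 − 918 = 919.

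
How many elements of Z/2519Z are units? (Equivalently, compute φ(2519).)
An element a ∈ Z/2519Z is a unit iff gcd(a, 2519) = 1, so the number of units is φ(2519). φ is multiplicative, with φ(p^e) = p^e − p^(e−1). Factorise 2519 = 11 · 229. Then
  φ(2519) = (11 − 1) · (229 − 1) = 10 · 228 = 2280.

Final answer: Z/2519Z has φ(2519) = 2280 units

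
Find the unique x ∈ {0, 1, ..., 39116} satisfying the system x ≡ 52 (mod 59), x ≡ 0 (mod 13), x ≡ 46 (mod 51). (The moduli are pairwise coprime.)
The moduli 59, 13, 51 are pairwise coprime, so by the CRT there is a unique solution mod 59·13·51 = 39117.
Solve by successive substitution. Start with x ≡ 52 (mod 59).
  Combine with x ≡ 0 (mod 13): write x = 52 + 59·t and require 52 + 59·t ≡ 0 (mod 13), i.e. 59·t ≡ 0 − 52 ≡ 0 (mod 13). Since 59^(−1) ≡ 2 (mod 13) (59 ≡ 7 (mod 13)), t ≡ 2·0 ≡ 0 (mod 13). So x ≡ 52 + 59·0 = 52 (mod 767).
  Combine with x ≡ 46 (mod 51): write x = 52 + 767·t and require 52 + 767·t ≡ 46 (mod 51), i.e. 767·t ≡ 46 − 52 ≡ 45 (mod 51). Since 767^(−1) ≡ 26 (mod 51) (767 ≡ 2 (mod 51)), t ≡ 26·45 ≡ 48 (mod 51). So x ≡ 52 + 767·48 = 36868 (mod 39117).
Unique solution in [0, 39117): x = 36868.

Final answer: x ≡ 36868 (mod 39117); the representative in [0, 39117) is 36868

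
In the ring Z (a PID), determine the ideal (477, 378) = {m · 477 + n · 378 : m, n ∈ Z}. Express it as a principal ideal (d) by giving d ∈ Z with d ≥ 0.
(477, 378) = (9); d = 9

In the PID Z, (a, b) is generated by gcd(a, b). Compute gcd(477, 378) with the extended Euclidean algorithm, tracking rows (r, s, t) with s·477 + t·378 = r:
  row A: (477, 1, 0)   [1·477 + 0·378 = 477]
  row B: (378, 0, 1)   [0·477 + 1·378 = 378]
  477 = 1·378 + 99   → row C = row A − 1·row B = (99, 1, −1)   [check: 1·477 − 1·378 = 99]
  378 = 3·99 + 81   → row D = row B − 3·row C = (81, −3, 4)   [check: −3·477 + 4·378 = 81]
  99 = 1·81 + 18   → row E = row C − 1·row D = (18, 4, −5)   [check: 4·477 − 5·378 = 18]
  81 = 4·18 + 9   → row F = row D − 4·row E = (9, −19, 24)   [check: −19·477 + 24·378 = 9]
  18 = 2·9 + 0   → remainder 0, stop. gcd = 9 (last nonzero row F).
So gcd(477, 378) = 9, with Bézout identity −19·477 + 24·378 = 9. Containment (⊇): the Bézout identity exhibits 9 as an element of (477, 378), giving (9) ⊆ (477, 378). Containment (⊆): since 9 | 477 and 9 | 378 (477 = 9·53, 378 = 9·42), every Z-linear combination of 477 and 378 is divisible by 9, so (477, 378) ⊆ (9). Therefore (477, 378) = (9), d = 9.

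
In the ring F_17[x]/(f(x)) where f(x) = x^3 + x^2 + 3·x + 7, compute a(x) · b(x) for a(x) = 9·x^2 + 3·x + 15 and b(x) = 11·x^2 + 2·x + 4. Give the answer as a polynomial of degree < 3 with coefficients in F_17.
Multiply as integer polynomials: a · b = 99·x^4 + 51·x^3 + 207·x^2 + 42·x + 60. Reducing coefficients mod 17: a · b ≡ 14·x^4 + 3·x^2 + 8·x + 9. Now divide by f(x) = x^3 + x^2 + 3·x + 7 in F_17[x], eliminating the leading term at each step:
  leading term 14·x^4: subtract (14·x)·f(x) = 14·x^4 + 14·x^3 + 8·x^2 + 13·x, leaving 3·x^3 + 12·x^2 + 12·x + 9 (coefficients mod 17)
  leading term 3·x^3: subtract (3)·f(x) = 3·x^3 + 3·x^2 + 9·x + 4, leaving 9·x^2 + 3·x + 5 (coefficients mod 17)
The degree is now < 3, so this is the remainder. Hence a · b ≡ 9·x^2 + 3·x + 5 in F_17[x]/(f).

Final answer: a · b ≡ 9·x^2 + 3·x + 5 (mod f(x))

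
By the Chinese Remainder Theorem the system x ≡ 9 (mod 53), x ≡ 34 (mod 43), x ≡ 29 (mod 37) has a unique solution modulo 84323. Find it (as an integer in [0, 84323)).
The moduli 53, 43, 37 are pairwise coprime, so by the CRT there is a unique solution mod 53·43·37 = 84323.
Solve by successive substitution. Start with x ≡ 9 (mod 53).
  Combine with x ≡ 34 (mod 43): write x = 9 + 53·t and require 9 + 53·t ≡ 34 (mod 43), i.e. 53·t ≡ 34 − 9 ≡ 25 (mod 43). Since 53^(−1) ≡ 13 (mod 43) (53 ≡ 10 (mod 43)), t ≡ 13·25 ≡ 24 (mod 43). So x ≡ 9 + 53·24 = 1281 (mod 2279).
  Combine with x ≡ 29 (mod 37): write x = 1281 + 2279·t and require 1281 + 2279·t ≡ 29 (mod 37), i.e. 2279·t ≡ 29 − 1281 ≡ 6 (mod 37). Since 2279^(−1) ≡ 32 (mod 37) (2279 ≡ 22 (mod 37)), t ≡ 32·6 ≡ 7 (mod 37). So x ≡ 1281 + 2279·7 = 17234 (mod 84323).
Unique solution in [0, 84323): x = 17234.

Final answer: x ≡ 17234 (mod 84323); the representative in [0, 84323) is 17234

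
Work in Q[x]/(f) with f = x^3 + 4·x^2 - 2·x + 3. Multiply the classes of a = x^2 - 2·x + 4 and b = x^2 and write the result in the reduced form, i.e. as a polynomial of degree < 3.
a · b ≡ 30·x^2 - 15·x + 18 (mod f(x))

First multiply in Q[x] without reducing: a · b = x^4 - 2·x^3 + 4·x^2. Now divide by f(x) = x^3 + 4·x^2 - 2·x + 3, eliminating the leading term at each step:
  leading term x^4: subtract (x)·f(x) = x^4 + 4·x^3 - 2·x^2 + 3·x, leaving -6·x^3 + 6·x^2 - 3·x
  leading term -6·x^3: subtract (-6)·f(x) = -6·x^3 - 24·x^2 + 12·x - 18, leaving 30·x^2 - 15·x + 18
The degree is now < 3, so this is the remainder. Hence a · b ≡ 30·x^2 - 15·x + 18 in Q[x]/(f).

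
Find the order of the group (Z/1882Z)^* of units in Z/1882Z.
|(Z/1882Z)^*| = 940

(Z/1882Z)^* consists of the classes a with gcd(a, 1882) = 1, so its order is φ(1882). φ is multiplicative, with φ(p^e) = p^e − p^(e−1). Factorise 1882 = 2 · 941. Then
  φ(1882) = (2 − 1) · (941 − 1) = 1 · 940 = 940.
Thus |(Z/1882Z)^*| = 940.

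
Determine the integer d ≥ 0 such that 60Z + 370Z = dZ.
(60, 370) = (10); d = 10

In the PID Z, (a, b) is generated by gcd(a, b). Compute gcd(370, 60) with the extended Euclidean algorithm, tracking rows (r, s, t) with s·370 + t·60 = r:
  row A: (370, 1, 0)   [1·370 + 0·60 = 370]
  row B: (60, 0, 1)   [0·370 + 1·60 = 60]
  370 = 6·60 + 10   → row C = row A − 6·row B = (10, 1, −6)   [check: 1·370 − 6·60 = 10]
  60 = 6·10 + 0   → remainder 0, stop. gcd = 10 (last nonzero row C).
So gcd(60, 370) = 10, with Bézout identity 1·370 − 6·60 = 10. Containment (⊇): the Bézout identity exhibits 10 as an element of (60, 370), giving (10) ⊆ (60, 370). Containment (⊆): since 10 | 60 and 10 | 370 (60 = 10·6, 370 = 10·37), every Z-linear combination of 60 and 370 is divisible by 10, so (60, 370) ⊆ (10). Therefore (60, 370) = (10), d = 10.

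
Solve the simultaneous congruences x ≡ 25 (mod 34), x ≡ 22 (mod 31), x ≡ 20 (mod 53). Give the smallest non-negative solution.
x ≡ 4207 (mod 55862); the representative in [0, 55862) is 4207

The moduli 34, 31, 53 are pairwise coprime, so by the CRT there is a unique solution mod 34·31·53 = 55862.
Solve by successive substitution. Start with x ≡ 25 (mod 34).
  Combine with x ≡ 22 (mod 31): write x = 25 + 34·t and require 25 + 34·t ≡ 22 (mod 31), i.e. 34·t ≡ 22 − 25 ≡ 28 (mod 31). Since 34^(−1) ≡ 21 (mod 31) (34 ≡ 3 (mod 31)), t ≡ 21·28 ≡ 30 (mod 31). So x ≡ 25 + 34·30 = 1045 (mod 1054).
  Combine with x ≡ 20 (mod 53): write x = 1045 + 1054·t and require 1045 + 1054·t ≡ 20 (mod 53), i.e. 1054·t ≡ 20 − 1045 ≡ 35 (mod 53). Since 1054^(−1) ≡ 44 (mod 53) (1054 ≡ 47 (mod 53)), t ≡ 44·35 ≡ 3 (mod 53). So x ≡ 1045 + 1054·3 = 4207 (mod 55862).
Unique solution in [0, 55862): x = 4207.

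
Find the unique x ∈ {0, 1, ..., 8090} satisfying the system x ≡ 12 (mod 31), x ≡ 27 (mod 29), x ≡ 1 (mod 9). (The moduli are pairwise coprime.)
x ≡ 694 (mod 8091); the representative in [0, 8091) is 694

The moduli 31, 29, 9 are pairwise coprime, so by the CRT there is a unique solution mod 31·29·9 = 8091.
Solve by successive substitution. Start with x ≡ 12 (mod 31).
  Combine with x ≡ 27 (mod 29): write x = 12 + 31·t and require 12 + 31·t ≡ 27 (mod 29), i.e. 31·t ≡ 27 − 12 ≡ 15 (mod 29). Since 31^(−1) ≡ 15 (mod 29) (31 ≡ 2 (mod 29)), t ≡ 15·15 ≡ 22 (mod 29). So x ≡ 12 + 31·22 = 694 (mod 899).
  Combine with x ≡ 1 (mod 9): write x = 694 + 899·t and require 694 + 899·t ≡ 1 (mod 9), i.e. 899·t ≡ 1 − 694 ≡ 0 (mod 9). Since 899^(−1) ≡ 8 (mod 9) (899 ≡ 8 (mod 9)), t ≡ 8·0 ≡ 0 (mod 9). So x ≡ 694 + 899·0 = 694 (mod 8091).
Unique solution in [0, 8091): x = 694.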